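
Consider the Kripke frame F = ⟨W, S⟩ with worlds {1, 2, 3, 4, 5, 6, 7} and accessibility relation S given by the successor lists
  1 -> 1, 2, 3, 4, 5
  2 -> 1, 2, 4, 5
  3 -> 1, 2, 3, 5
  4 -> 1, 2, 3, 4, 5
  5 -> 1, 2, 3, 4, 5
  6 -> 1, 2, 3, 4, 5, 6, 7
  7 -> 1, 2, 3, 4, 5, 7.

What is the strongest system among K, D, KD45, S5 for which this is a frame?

D

Serial (axiom D): yes — every world has a successor (e.g. 1 S 1).
Euclidean (axiom 5): no — 1 S 2 and 1 S 3, but not 2 S 3.
Transitive (axiom 4): no — 2 S 1 and 1 S 3, but not 2 S 3.
Reflexive (axiom T): yes — every world is S-related to itself.
So F validates K, D; KD45 would additionally require S to be Euclidean and transitive. The strongest is D.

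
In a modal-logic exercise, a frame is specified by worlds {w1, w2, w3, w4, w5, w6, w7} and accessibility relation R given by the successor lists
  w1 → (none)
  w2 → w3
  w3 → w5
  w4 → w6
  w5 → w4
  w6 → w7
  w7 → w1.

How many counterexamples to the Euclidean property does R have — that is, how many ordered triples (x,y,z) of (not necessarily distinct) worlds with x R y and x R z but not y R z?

Enumerating: (w2,w3,w3), (w3,w5,w5), (w4,w6,w6), (w5,w4,w4), (w6,w7,w7), (w7,w1,w1).

6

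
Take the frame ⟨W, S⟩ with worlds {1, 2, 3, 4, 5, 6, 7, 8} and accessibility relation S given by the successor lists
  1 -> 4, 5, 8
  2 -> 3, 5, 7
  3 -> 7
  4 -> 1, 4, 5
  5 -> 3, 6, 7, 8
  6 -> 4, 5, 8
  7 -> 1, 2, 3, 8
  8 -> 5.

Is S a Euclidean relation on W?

Euclidean: no — 1 S 4 and 1 S 8, but not 4 S 8.

No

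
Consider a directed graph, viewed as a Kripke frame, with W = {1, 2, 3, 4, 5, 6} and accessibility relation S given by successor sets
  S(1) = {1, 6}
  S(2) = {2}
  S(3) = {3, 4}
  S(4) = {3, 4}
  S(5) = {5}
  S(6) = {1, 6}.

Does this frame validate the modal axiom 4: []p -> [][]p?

By correspondence theory, 4 is valid on a frame iff S is transitive.
Transitive: yes — every two-step S-path is closed by a direct edge.

Yes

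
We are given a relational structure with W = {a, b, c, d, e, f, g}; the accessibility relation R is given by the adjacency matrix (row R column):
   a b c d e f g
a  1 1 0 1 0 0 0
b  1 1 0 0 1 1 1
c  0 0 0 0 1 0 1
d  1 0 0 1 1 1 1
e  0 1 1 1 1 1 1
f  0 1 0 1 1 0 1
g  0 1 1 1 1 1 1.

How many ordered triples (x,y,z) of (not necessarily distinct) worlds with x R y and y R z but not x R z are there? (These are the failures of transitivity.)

Enumerating: (a,b,e), (a,b,f), (a,b,g), (a,d,e), (a,d,f), (a,d,g), (b,a,d), (b,e,c), (b,e,d), (b,f,d), (b,g,c), (b,g,d), … and 26 more.
Total: 38.

38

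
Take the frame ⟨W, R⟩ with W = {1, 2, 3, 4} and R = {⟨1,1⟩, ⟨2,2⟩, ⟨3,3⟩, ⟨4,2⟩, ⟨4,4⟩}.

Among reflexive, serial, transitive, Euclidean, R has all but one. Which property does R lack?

Reflexive: yes — every world is R-related to itself.
Serial: yes — every world has a successor (e.g. 1 R 1).
Transitive: yes — every two-step R-path is closed by a direct edge.
Euclidean: no — 4 R 2 and 4 R 4, but not 2 R 4.
Only Euclidean fails.

Euclidean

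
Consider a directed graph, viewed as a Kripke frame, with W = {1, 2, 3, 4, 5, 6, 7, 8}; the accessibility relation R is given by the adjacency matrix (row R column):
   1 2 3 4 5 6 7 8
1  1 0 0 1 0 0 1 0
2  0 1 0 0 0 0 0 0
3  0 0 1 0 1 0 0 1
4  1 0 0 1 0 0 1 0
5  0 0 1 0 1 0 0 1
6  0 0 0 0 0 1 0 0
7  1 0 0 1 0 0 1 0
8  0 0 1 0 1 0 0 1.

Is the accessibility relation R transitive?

Yes

Transitive: yes — every two-step R-path is closed by a direct edge.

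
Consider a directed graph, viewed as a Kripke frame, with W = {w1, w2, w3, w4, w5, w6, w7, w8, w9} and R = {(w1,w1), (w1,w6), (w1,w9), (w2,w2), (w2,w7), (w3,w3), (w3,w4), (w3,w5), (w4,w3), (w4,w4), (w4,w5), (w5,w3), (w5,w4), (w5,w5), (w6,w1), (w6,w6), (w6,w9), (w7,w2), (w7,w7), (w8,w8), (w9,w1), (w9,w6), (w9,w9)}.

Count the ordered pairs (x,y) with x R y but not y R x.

0

R is symmetric; there are no such tuples.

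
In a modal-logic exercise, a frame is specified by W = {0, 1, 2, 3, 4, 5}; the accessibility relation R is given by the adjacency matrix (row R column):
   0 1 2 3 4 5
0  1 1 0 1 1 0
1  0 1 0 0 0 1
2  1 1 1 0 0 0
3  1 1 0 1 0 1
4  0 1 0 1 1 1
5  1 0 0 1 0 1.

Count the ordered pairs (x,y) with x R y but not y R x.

Enumerating: (0,1), (0,4), (1,5), (2,0), (2,1), (3,1), (4,1), (4,3), (4,5), (5,0).

10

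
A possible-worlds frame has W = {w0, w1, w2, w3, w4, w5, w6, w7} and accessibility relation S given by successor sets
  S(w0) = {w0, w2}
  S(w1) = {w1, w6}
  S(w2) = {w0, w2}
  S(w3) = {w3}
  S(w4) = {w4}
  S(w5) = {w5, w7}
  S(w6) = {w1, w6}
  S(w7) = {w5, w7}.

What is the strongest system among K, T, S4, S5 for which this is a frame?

S5

Reflexive (axiom T): yes — every world is S-related to itself.
Transitive (axiom 4): yes — every two-step S-path is closed by a direct edge.
Euclidean (axiom 5): yes — any two successors of a common world are S-related.
So F validates K, T, S4, S5. The strongest is S5.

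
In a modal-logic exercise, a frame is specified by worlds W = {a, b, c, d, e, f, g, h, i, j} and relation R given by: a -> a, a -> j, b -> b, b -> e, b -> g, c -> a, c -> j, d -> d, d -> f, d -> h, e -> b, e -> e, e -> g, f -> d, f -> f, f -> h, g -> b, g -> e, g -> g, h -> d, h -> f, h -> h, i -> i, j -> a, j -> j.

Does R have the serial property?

Serial: yes — every world has a successor (e.g. a R a).

Yes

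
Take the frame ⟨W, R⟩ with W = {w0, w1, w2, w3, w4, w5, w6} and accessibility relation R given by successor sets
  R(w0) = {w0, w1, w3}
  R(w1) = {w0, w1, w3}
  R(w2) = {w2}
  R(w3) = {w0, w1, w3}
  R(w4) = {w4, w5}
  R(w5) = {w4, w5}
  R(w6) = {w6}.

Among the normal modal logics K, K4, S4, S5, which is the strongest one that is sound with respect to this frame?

Transitive (axiom 4): yes — every two-step R-path is closed by a direct edge.
Reflexive (axiom T): yes — every world is R-related to itself.
Euclidean (axiom 5): yes — any two successors of a common world are R-related.
So F validates K, K4, S4, S5. The strongest is S5.

S5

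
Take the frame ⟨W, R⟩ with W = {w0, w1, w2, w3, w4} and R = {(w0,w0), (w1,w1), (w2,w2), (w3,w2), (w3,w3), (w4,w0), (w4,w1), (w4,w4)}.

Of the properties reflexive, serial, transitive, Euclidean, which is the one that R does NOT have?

Reflexive: yes — every world is R-related to itself.
Serial: yes — every world has a successor (e.g. w0 R w0).
Transitive: yes — every two-step R-path is closed by a direct edge.
Euclidean: no — w4 R w0 and w4 R w1, but not w0 R w1.
Only Euclidean fails.

Euclidean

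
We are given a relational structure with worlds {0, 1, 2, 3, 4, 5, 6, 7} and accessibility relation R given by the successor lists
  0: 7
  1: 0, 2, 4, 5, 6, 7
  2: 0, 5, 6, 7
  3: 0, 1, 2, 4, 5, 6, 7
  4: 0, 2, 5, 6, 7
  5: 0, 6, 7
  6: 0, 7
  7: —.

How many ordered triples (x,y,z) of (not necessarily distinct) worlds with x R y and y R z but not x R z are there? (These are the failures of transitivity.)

0

R is transitive; there are no such tuples.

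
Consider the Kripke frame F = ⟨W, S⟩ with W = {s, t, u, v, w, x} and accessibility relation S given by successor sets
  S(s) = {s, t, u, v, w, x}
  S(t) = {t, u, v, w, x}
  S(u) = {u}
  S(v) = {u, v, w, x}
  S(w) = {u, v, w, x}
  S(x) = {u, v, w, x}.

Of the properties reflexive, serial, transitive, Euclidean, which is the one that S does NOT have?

Reflexive: yes — every world is S-related to itself.
Serial: yes — every world has a successor (e.g. s S s).
Transitive: yes — every two-step S-path is closed by a direct edge.
Euclidean: no — s S u and s S t, but not u S t.
Only Euclidean fails.

Euclidean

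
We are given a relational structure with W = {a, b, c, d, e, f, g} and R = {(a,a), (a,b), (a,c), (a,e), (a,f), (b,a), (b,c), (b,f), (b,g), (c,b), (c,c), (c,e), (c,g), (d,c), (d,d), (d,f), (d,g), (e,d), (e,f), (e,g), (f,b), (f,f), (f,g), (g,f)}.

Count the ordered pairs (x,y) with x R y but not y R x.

12

Enumerating: (a,c), (a,e), (a,f), (b,g), (c,e), (c,g), (d,c), (d,f), (d,g), (e,d), (e,f), (e,g).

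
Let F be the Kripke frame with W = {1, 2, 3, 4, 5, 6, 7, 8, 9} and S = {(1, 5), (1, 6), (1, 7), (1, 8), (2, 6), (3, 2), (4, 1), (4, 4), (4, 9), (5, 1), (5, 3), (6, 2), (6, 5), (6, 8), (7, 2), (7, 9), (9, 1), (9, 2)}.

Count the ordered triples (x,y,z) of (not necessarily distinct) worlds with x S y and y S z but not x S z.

Enumerating: (1,5,1), (1,5,3), (1,6,2), (1,7,2), (1,7,9), (2,6,2), (2,6,5), (2,6,8), (3,2,6), (4,1,5), (4,1,6), (4,1,7), … and 17 more.
Total: 29.

29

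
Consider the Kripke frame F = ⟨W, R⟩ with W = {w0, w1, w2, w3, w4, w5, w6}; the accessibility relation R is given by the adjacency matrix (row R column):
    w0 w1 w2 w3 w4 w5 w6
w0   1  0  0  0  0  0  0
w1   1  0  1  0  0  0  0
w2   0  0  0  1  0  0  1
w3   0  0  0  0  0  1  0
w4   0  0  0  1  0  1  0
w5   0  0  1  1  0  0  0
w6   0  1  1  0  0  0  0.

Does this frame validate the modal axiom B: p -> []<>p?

By correspondence theory, B is valid on a frame iff R is symmetric.
Symmetric: no — w1 R w0 but not w0 R w1.

No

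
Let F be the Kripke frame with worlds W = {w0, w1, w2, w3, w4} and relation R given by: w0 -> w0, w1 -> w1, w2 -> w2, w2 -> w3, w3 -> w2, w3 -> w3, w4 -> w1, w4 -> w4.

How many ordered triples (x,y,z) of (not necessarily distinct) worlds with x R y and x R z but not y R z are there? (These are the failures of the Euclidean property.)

1

Enumerating: (w4,w1,w4).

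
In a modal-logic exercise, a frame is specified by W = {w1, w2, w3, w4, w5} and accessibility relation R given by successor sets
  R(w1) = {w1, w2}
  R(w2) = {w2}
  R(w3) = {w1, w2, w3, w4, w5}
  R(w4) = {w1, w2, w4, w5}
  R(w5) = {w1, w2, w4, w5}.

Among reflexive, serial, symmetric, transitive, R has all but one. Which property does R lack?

symmetric

Reflexive: yes — every world is R-related to itself.
Serial: yes — every world has a successor (e.g. w1 R w1).
Symmetric: no — w1 R w2 but not w2 R w1.
Transitive: yes — every two-step R-path is closed by a direct edge.
Only symmetric fails.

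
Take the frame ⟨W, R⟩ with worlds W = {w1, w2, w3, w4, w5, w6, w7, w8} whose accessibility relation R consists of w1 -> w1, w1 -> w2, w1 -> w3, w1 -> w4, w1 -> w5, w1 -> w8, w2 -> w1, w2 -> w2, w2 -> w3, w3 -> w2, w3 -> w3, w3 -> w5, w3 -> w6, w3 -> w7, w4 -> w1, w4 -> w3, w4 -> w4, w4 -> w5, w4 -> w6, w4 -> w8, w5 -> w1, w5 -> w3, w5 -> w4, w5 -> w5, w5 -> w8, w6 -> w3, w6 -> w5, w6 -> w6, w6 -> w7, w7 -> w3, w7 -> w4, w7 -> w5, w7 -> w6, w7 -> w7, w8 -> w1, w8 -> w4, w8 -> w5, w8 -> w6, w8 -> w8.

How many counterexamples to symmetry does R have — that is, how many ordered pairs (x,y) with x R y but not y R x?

Enumerating: (w1,w3), (w4,w3), (w4,w6), (w6,w5), (w7,w4), (w7,w5), (w8,w6).

7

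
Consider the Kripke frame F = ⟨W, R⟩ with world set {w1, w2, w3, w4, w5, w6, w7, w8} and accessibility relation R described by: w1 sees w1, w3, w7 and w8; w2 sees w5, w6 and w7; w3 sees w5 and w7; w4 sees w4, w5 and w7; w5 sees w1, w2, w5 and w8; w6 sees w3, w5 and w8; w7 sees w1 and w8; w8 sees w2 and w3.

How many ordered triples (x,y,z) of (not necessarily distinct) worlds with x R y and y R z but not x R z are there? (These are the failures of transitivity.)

37

Enumerating: (w1,w3,w5), (w1,w8,w2), (w2,w5,w1), (w2,w5,w2), (w2,w5,w8), (w2,w6,w3), (w2,w6,w8), (w2,w7,w1), (w2,w7,w8), (w3,w5,w1), (w3,w5,w2), (w3,w5,w8), … and 25 more.
Total: 37.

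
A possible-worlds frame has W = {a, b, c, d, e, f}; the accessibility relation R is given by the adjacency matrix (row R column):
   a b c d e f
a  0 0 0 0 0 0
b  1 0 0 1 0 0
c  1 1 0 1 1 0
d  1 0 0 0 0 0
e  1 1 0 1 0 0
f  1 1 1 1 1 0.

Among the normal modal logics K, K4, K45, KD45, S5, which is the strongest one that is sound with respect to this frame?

K4

Transitive (axiom 4): yes — every two-step R-path is closed by a direct edge.
Euclidean (axiom 5): no — b R a and b R d, but not a R d.
Serial (axiom D): no — a has no R-successor.
Reflexive (axiom T): no — a is not related to itself.
So F validates K, K4; K45 would additionally require R to be Euclidean. The strongest is K4.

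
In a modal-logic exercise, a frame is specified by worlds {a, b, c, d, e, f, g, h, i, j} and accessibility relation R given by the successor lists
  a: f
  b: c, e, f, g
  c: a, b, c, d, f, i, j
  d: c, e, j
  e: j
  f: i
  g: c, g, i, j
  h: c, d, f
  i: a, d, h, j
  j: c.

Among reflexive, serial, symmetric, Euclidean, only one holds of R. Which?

serial

Reflexive: no — a is not related to itself.
Serial: yes — every world has a successor (e.g. a R f).
Symmetric: no — a R f but not f R a.
Euclidean: no — b R c and b R e, but not c R e.
Only serial holds.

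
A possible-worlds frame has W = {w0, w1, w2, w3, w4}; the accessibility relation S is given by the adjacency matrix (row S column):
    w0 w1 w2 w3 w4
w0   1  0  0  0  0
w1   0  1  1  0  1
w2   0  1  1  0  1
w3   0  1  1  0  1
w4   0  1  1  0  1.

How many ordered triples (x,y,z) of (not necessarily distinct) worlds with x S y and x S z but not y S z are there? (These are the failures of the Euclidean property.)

S is Euclidean; there are no such tuples.

0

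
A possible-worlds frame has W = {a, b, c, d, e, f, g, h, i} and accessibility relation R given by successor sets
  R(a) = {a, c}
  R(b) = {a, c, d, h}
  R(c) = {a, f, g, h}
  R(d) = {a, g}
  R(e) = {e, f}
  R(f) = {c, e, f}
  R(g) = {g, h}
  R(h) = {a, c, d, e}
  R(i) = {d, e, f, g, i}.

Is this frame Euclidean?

Euclidean: no — b R a and b R d, but not a R d.

No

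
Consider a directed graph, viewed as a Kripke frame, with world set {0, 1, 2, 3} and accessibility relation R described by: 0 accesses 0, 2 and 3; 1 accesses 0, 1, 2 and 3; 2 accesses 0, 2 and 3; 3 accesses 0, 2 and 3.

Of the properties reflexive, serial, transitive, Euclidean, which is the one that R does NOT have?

Euclidean

Reflexive: yes — every world is R-related to itself.
Serial: yes — every world has a successor (e.g. 0 R 0).
Transitive: yes — every two-step R-path is closed by a direct edge.
Euclidean: no — 1 R 0 and 1 R 1, but not 0 R 1.
Only Euclidean fails.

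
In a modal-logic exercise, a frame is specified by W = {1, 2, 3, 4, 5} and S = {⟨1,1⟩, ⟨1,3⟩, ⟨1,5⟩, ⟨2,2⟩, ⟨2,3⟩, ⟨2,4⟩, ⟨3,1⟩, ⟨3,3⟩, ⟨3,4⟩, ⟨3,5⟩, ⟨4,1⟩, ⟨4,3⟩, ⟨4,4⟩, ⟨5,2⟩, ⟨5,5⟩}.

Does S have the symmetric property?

Symmetric: no — 1 S 5 but not 5 S 1.

No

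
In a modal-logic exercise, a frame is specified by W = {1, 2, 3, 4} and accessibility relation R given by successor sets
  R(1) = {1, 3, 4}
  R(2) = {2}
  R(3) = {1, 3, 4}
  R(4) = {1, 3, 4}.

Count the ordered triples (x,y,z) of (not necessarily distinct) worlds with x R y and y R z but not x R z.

R is transitive; there are no such tuples.

0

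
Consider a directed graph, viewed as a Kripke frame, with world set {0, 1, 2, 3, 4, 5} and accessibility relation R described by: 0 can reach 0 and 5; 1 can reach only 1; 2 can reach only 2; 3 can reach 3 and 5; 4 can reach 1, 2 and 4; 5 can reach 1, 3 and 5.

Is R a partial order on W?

Reflexive: yes — every world is R-related to itself.
Transitive: no — 0 R 5 and 5 R 1, but not 0 R 1.
Antisymmetric: no — 3 R 5 and 5 R 3 with 3 ≠ 5.
So R is not a partial order.

No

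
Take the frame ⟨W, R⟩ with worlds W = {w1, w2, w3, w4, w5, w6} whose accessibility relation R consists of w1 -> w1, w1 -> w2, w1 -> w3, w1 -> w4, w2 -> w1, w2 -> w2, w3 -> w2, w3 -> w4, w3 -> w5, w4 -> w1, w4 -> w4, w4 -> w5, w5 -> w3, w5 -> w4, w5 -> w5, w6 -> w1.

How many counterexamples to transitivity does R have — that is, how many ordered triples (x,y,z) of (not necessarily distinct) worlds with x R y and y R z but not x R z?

Enumerating: (w1,w3,w5), (w1,w4,w5), (w2,w1,w3), (w2,w1,w4), (w3,w2,w1), (w3,w4,w1), (w3,w5,w3), (w4,w1,w2), (w4,w1,w3), (w4,w5,w3), (w5,w3,w2), (w5,w4,w1), (w6,w1,w2), (w6,w1,w3), (w6,w1,w4).

15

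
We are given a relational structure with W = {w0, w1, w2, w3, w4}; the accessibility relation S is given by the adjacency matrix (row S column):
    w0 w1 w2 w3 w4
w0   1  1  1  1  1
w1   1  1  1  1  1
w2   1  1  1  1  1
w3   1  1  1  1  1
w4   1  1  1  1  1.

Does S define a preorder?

Reflexive: yes — every world is S-related to itself.
Transitive: yes — every two-step S-path is closed by a direct edge.
So S is a preorder.

Yes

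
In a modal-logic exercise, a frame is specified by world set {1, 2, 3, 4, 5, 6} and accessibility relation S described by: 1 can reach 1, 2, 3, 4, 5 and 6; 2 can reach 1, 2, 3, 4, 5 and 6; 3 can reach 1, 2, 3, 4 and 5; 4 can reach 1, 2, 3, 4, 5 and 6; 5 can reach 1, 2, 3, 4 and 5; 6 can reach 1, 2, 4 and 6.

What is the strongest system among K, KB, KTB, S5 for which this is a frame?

KTB

Symmetric (axiom B): yes — every pair in S has its reverse in S.
Reflexive (axiom T): yes — every world is S-related to itself.
Euclidean (axiom 5): no — 1 S 3 and 1 S 6, but not 3 S 6.
So F validates K, KB, KTB; S5 would additionally require S to be Euclidean. The strongest is KTB.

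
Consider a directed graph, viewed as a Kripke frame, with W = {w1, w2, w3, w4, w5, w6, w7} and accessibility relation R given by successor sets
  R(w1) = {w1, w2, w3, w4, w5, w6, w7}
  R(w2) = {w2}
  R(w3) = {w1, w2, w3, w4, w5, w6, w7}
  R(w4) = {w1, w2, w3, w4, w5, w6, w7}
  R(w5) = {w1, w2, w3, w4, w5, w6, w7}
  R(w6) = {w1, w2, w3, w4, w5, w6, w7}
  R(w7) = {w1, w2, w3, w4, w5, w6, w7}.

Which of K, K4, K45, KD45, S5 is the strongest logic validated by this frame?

Transitive (axiom 4): yes — every two-step R-path is closed by a direct edge.
Euclidean (axiom 5): no — w1 R w2 and w1 R w3, but not w2 R w3.
Serial (axiom D): yes — every world has a successor (e.g. w1 R w1).
Reflexive (axiom T): yes — every world is R-related to itself.
So F validates K, K4; K45 would additionally require R to be Euclidean. The strongest is K4.

K4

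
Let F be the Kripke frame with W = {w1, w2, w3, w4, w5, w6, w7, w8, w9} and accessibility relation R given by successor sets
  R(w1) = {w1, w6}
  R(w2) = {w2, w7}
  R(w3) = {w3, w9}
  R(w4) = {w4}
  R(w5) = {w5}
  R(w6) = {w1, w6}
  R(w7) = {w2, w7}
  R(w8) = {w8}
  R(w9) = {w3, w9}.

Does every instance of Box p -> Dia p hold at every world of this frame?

Yes

The schema D characterises exactly the serial frames.
Serial: yes — every world has a successor (e.g. w1 R w1).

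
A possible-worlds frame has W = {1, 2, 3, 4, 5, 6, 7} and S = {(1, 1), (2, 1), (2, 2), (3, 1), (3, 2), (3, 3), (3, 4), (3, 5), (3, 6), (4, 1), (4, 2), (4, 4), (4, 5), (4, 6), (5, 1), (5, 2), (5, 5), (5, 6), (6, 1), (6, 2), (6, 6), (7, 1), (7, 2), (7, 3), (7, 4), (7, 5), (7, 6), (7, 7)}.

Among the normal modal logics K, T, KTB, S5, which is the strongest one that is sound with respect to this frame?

Reflexive (axiom T): yes — every world is S-related to itself.
Symmetric (axiom B): no — 2 S 1 but not 1 S 2.
Euclidean (axiom 5): no — 3 S 1 and 3 S 2, but not 1 S 2.
So F validates K, T; KTB would additionally require S to be symmetric. The strongest is T.

T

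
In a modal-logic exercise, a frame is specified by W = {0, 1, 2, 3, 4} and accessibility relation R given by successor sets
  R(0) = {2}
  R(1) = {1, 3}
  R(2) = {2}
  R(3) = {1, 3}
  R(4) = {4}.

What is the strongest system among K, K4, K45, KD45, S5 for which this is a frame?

KD45

Transitive (axiom 4): yes — every two-step R-path is closed by a direct edge.
Euclidean (axiom 5): yes — any two successors of a common world are R-related.
Serial (axiom D): yes — every world has a successor (e.g. 0 R 2).
Reflexive (axiom T): no — 0 is not related to itself.
So F validates K, K4, K45, KD45; S5 would additionally require R to be reflexive. The strongest is KD45.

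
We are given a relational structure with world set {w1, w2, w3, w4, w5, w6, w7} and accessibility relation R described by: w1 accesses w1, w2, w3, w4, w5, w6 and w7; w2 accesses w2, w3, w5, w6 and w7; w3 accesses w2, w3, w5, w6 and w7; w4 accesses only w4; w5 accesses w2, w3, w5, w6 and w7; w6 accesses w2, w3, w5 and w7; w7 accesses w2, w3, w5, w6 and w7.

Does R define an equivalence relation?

Reflexive: no — w6 is not related to itself.
Symmetric: no — w1 R w2 but not w2 R w1.
Transitive: no — w6 R w2 and w2 R w6, but not w6 R w6.
So R is not an equivalence relation.

No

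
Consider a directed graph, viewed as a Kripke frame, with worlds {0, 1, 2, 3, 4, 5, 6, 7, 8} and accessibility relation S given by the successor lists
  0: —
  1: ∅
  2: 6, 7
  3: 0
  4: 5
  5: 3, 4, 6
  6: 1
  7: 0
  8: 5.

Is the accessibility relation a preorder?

Reflexive: no — 0 is not related to itself.
Transitive: no — 2 S 6 and 6 S 1, but not 2 S 1.
So S is not a preorder.

No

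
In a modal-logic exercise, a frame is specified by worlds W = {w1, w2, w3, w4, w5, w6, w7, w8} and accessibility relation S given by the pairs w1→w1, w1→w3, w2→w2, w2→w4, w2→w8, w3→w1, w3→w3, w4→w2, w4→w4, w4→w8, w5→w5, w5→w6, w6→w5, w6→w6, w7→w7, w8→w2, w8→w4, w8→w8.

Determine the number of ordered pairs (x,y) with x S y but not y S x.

0

S is symmetric; there are no such tuples.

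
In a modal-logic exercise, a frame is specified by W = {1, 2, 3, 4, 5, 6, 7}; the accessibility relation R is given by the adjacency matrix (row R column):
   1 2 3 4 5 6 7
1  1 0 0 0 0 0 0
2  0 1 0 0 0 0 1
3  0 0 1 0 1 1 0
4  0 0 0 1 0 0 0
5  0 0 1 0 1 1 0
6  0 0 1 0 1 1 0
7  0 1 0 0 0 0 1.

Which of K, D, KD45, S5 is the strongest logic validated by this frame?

Serial (axiom D): yes — every world has a successor (e.g. 1 R 1).
Euclidean (axiom 5): yes — any two successors of a common world are R-related.
Transitive (axiom 4): yes — every two-step R-path is closed by a direct edge.
Reflexive (axiom T): yes — every world is R-related to itself.
So F validates K, D, KD45, S5. The strongest is S5.

S5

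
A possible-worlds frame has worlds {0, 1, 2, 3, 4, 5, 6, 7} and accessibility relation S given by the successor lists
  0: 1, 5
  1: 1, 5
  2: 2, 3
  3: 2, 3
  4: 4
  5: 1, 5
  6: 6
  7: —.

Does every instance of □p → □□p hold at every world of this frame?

Axiom 4 corresponds to the accessibility relation being transitive.
Transitive: yes — every two-step S-path is closed by a direct edge.

Yes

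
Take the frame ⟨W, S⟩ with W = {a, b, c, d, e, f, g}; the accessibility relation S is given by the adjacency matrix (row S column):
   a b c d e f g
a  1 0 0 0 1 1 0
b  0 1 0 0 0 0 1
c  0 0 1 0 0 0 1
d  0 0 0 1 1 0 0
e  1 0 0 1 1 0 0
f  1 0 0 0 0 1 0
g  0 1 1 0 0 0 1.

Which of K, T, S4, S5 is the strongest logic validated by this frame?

Reflexive (axiom T): yes — every world is S-related to itself.
Transitive (axiom 4): no — a S e and e S d, but not a S d.
Euclidean (axiom 5): no — a S e and a S f, but not e S f.
So F validates K, T; S4 would additionally require S to be transitive. The strongest is T.

T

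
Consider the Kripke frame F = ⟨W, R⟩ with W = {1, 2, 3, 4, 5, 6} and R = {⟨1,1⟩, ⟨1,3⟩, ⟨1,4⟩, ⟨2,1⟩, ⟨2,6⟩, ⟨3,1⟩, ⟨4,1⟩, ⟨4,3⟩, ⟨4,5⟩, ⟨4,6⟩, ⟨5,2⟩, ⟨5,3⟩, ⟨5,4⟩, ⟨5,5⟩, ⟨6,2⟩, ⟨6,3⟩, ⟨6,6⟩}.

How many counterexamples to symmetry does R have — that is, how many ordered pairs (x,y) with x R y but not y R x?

Enumerating: (2,1), (4,3), (4,6), (5,2), (5,3), (6,3).

6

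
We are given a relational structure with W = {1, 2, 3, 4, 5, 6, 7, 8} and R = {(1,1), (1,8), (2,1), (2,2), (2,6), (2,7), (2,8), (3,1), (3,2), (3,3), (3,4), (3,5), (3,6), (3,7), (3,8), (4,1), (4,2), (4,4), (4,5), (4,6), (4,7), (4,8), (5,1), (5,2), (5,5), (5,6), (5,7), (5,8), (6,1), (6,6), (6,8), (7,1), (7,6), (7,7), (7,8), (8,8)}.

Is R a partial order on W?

Yes

Reflexive: yes — every world is R-related to itself.
Transitive: yes — every two-step R-path is closed by a direct edge.
Antisymmetric: yes — no distinct pair is related both ways.
So R is a partial order.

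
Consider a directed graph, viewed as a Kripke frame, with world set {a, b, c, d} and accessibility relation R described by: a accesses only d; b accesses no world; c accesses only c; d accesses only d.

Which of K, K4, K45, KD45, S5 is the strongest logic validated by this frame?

Transitive (axiom 4): yes — every two-step R-path is closed by a direct edge.
Euclidean (axiom 5): yes — any two successors of a common world are R-related.
Serial (axiom D): no — b has no R-successor.
Reflexive (axiom T): no — a is not related to itself.
So F validates K, K4, K45; KD45 would additionally require R to be serial. The strongest is K45.

K45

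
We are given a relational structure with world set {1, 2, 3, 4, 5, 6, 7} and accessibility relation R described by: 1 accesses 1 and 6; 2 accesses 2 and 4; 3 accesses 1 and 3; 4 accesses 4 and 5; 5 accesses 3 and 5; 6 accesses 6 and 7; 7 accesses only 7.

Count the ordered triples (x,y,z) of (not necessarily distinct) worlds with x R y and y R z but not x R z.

Enumerating: (1,6,7), (2,4,5), (3,1,6), (4,5,3), (5,3,1).

5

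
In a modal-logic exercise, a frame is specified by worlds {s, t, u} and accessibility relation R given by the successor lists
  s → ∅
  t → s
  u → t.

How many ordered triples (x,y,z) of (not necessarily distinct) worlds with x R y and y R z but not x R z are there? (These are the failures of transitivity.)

1

Enumerating: (u,t,s).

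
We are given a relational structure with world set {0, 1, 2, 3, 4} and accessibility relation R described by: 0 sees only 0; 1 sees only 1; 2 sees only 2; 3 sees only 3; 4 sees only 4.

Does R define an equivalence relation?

Yes

Reflexive: yes — every world is R-related to itself.
Symmetric: yes — every pair in R has its reverse in R.
Transitive: yes — every two-step R-path is closed by a direct edge.
So R is an equivalence relation.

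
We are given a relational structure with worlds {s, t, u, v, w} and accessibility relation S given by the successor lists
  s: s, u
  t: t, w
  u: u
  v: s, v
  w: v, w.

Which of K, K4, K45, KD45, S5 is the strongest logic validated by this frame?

Transitive (axiom 4): no — t S w and w S v, but not t S v.
Euclidean (axiom 5): no — s S u and s S s, but not u S s.
Serial (axiom D): yes — every world has a successor (e.g. s S s).
Reflexive (axiom T): yes — every world is S-related to itself.
So F validates K; K4 would additionally require S to be transitive. The strongest is K.

K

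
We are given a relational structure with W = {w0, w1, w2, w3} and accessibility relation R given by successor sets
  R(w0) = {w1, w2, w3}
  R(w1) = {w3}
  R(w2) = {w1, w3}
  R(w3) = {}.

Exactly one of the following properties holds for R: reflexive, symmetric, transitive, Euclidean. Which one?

Reflexive: no — w0 is not related to itself.
Symmetric: no — w0 R w1 but not w1 R w0.
Transitive: yes — every two-step R-path is closed by a direct edge.
Euclidean: no — w0 R w1 and w0 R w2, but not w1 R w2.
Only transitive holds.

transitive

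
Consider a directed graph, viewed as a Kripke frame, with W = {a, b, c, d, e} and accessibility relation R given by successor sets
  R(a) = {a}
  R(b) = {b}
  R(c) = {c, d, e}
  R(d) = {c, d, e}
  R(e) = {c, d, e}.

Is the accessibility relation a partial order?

Reflexive: yes — every world is R-related to itself.
Transitive: yes — every two-step R-path is closed by a direct edge.
Antisymmetric: no — c R d and d R c with c ≠ d.
So R is not a partial order.

No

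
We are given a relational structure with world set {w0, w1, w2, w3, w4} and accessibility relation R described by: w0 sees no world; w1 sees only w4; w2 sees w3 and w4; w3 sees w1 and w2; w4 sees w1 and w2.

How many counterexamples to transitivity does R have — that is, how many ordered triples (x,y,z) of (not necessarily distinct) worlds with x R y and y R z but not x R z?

Enumerating: (w1,w4,w1), (w1,w4,w2), (w2,w3,w1), (w2,w3,w2), (w2,w4,w1), (w2,w4,w2), (w3,w1,w4), (w3,w2,w3), (w3,w2,w4), (w4,w1,w4), (w4,w2,w3), (w4,w2,w4).

12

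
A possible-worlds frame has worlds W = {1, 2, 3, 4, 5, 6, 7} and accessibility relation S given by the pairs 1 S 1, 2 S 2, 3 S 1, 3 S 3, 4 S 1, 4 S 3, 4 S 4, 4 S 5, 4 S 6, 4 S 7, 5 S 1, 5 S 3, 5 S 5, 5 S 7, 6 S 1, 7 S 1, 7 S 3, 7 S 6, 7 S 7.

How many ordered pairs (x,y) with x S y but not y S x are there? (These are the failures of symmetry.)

13

Enumerating: (3,1), (4,1), (4,3), (4,5), (4,6), (4,7), (5,1), (5,3), (5,7), (6,1), (7,1), (7,3), (7,6).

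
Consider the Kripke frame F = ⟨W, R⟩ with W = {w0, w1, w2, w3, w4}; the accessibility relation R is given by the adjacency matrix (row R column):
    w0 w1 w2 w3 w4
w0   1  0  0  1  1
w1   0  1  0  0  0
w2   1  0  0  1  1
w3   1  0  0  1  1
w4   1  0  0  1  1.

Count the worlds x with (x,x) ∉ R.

1

Enumerating: w2.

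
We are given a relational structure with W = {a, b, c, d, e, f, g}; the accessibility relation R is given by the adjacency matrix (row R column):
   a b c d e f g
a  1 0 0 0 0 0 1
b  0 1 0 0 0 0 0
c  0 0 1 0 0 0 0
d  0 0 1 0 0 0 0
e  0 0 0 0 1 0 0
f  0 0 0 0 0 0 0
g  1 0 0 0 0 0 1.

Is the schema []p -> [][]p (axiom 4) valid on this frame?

Yes

By correspondence theory, 4 is valid on a frame iff R is transitive.
Transitive: yes — every two-step R-path is closed by a direct edge.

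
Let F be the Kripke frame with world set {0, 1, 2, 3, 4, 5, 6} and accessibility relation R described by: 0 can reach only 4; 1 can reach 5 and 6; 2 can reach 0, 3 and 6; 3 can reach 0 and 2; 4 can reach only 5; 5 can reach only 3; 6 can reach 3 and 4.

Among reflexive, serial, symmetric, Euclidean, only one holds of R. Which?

Reflexive: no — 0 is not related to itself.
Serial: yes — every world has a successor (e.g. 0 R 4).
Symmetric: no — 0 R 4 but not 4 R 0.
Euclidean: no — 1 R 5 and 1 R 6, but not 5 R 6.
Only serial holds.

serial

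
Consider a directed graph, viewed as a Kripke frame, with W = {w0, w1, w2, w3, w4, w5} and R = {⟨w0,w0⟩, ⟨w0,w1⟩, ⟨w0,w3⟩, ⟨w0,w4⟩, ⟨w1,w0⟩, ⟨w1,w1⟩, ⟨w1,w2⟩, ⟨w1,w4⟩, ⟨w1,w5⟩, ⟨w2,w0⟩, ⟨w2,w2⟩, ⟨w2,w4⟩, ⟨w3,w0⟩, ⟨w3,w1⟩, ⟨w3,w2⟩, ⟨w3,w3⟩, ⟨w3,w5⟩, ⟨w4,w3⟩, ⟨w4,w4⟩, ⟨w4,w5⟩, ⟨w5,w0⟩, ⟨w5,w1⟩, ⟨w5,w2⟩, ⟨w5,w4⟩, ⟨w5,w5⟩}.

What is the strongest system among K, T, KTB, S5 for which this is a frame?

T

Reflexive (axiom T): yes — every world is R-related to itself.
Symmetric (axiom B): no — w0 R w4 but not w4 R w0.
Euclidean (axiom 5): no — w0 R w1 and w0 R w3, but not w1 R w3.
So F validates K, T; KTB would additionally require R to be symmetric. The strongest is T.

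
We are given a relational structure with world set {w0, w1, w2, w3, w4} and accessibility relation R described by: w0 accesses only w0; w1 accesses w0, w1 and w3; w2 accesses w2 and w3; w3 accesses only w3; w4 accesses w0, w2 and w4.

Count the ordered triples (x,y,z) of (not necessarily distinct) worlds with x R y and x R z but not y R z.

Enumerating: (w1,w0,w1), (w1,w0,w3), (w1,w3,w0), (w1,w3,w1), (w2,w3,w2), (w4,w0,w2), (w4,w0,w4), (w4,w2,w0), (w4,w2,w4).

9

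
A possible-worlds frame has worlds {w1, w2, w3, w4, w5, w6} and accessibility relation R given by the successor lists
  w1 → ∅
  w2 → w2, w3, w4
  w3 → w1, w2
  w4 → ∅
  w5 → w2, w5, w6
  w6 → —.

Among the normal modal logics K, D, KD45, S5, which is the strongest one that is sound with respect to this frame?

K

Serial (axiom D): no — w1 has no R-successor.
Euclidean (axiom 5): no — w2 R w3 and w2 R w4, but not w3 R w4.
Transitive (axiom 4): no — w2 R w3 and w3 R w1, but not w2 R w1.
Reflexive (axiom T): no — w1 is not related to itself.
So F validates K; D would additionally require R to be serial. The strongest is K.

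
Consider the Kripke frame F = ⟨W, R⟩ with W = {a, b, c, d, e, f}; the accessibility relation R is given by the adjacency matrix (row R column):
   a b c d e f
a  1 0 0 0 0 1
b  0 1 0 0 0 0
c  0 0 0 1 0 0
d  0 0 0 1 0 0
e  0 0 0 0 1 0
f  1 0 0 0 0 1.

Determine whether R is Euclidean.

Euclidean: yes — any two successors of a common world are R-related.

Yes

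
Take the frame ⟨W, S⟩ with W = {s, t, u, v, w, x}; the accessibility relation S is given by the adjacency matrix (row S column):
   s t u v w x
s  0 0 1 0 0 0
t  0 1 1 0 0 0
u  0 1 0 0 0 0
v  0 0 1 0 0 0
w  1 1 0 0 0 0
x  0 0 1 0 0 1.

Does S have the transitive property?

Transitive: no — s S u and u S t, but not s S t.

No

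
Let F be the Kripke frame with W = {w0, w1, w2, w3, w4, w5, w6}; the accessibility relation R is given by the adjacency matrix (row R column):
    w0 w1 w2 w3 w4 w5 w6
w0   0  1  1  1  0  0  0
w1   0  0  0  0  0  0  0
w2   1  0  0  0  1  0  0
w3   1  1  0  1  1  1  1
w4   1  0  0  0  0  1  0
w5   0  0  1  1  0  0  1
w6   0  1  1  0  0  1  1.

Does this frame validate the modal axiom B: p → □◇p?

No

The schema B characterises exactly the symmetric frames.
Symmetric: no — w0 R w1 but not w1 R w0.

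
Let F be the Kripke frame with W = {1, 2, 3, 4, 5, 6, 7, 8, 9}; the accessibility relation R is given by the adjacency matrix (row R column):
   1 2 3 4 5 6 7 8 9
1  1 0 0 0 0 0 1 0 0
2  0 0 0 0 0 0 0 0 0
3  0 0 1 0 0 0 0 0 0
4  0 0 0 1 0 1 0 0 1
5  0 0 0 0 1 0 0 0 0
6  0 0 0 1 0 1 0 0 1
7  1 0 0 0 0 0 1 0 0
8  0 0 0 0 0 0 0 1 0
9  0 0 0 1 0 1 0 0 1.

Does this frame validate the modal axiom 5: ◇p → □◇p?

Axiom 5 corresponds to the accessibility relation being Euclidean.
Euclidean: yes — any two successors of a common world are R-related.

Yes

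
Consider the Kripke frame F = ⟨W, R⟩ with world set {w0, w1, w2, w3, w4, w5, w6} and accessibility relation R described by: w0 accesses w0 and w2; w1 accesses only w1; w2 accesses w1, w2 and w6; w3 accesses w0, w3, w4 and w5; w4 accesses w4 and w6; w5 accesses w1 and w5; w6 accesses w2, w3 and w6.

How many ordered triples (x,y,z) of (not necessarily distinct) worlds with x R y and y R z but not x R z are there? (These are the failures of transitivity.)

12

Enumerating: (w0,w2,w1), (w0,w2,w6), (w2,w6,w3), (w3,w0,w2), (w3,w4,w6), (w3,w5,w1), (w4,w6,w2), (w4,w6,w3), (w6,w2,w1), (w6,w3,w0), (w6,w3,w4), (w6,w3,w5).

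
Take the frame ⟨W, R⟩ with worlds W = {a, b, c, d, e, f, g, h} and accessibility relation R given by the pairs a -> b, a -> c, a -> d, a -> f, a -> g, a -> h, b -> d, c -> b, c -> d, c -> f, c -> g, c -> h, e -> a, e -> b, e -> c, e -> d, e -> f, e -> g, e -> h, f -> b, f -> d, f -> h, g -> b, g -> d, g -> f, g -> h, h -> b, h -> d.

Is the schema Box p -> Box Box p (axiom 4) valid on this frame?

By correspondence theory, 4 is valid on a frame iff R is transitive.
Transitive: yes — every two-step R-path is closed by a direct edge.

Yes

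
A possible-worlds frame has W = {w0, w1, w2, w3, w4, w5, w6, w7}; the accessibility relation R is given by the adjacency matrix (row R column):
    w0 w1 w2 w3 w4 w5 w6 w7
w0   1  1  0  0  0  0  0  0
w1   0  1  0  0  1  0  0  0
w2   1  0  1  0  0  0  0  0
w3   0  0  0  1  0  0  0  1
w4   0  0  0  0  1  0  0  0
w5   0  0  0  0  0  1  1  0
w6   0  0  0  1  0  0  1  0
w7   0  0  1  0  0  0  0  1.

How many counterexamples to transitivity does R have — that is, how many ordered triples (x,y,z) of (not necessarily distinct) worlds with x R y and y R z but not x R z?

6

Enumerating: (w0,w1,w4), (w2,w0,w1), (w3,w7,w2), (w5,w6,w3), (w6,w3,w7), (w7,w2,w0).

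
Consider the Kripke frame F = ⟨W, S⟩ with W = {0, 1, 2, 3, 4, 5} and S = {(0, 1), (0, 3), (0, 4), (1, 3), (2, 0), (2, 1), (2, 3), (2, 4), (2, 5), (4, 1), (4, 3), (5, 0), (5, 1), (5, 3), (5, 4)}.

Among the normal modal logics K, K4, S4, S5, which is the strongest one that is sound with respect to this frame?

K4

Transitive (axiom 4): yes — every two-step S-path is closed by a direct edge.
Reflexive (axiom T): no — 0 is not related to itself.
Euclidean (axiom 5): no — 0 S 1 and 0 S 4, but not 1 S 4.
So F validates K, K4; S4 would additionally require S to be reflexive. The strongest is K4.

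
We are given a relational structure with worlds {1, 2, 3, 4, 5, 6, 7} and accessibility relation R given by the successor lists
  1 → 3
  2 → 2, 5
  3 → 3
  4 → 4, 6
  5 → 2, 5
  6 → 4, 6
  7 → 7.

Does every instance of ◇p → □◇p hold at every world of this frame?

Axiom 5 corresponds to the accessibility relation being Euclidean.
Euclidean: yes — any two successors of a common world are R-related.

Yes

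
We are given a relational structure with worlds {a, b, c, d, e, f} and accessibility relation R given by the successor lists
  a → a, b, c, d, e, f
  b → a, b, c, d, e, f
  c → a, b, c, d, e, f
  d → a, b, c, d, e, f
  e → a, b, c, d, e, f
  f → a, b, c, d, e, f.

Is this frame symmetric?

Yes

Symmetric: yes — every pair in R has its reverse in R.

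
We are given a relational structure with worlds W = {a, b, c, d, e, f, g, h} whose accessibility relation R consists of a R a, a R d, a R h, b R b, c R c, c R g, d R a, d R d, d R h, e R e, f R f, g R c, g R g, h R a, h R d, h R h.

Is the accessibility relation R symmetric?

Yes

Symmetric: yes — every pair in R has its reverse in R.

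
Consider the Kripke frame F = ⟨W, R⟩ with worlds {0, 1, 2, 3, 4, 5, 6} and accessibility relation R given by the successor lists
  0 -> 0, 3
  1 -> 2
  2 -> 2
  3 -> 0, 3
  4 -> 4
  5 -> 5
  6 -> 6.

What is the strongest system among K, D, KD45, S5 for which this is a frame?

Serial (axiom D): yes — every world has a successor (e.g. 0 R 0).
Euclidean (axiom 5): yes — any two successors of a common world are R-related.
Transitive (axiom 4): yes — every two-step R-path is closed by a direct edge.
Reflexive (axiom T): no — 1 is not related to itself.
So F validates K, D, KD45; S5 would additionally require R to be reflexive. The strongest is KD45.

KD45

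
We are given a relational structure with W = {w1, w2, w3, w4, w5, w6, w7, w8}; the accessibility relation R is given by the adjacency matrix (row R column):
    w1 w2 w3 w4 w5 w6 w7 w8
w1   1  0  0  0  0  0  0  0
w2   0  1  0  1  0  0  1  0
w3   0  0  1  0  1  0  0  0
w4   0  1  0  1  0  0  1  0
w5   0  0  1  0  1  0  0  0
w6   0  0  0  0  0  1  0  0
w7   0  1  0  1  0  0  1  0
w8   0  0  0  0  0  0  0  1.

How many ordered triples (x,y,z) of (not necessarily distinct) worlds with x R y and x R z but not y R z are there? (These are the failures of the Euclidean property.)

R is Euclidean; there are no such tuples.

0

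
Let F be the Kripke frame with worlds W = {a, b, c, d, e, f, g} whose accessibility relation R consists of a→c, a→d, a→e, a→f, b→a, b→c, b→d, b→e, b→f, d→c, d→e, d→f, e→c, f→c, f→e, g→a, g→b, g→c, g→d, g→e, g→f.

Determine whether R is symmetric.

No

Symmetric: no — a R c but not c R a.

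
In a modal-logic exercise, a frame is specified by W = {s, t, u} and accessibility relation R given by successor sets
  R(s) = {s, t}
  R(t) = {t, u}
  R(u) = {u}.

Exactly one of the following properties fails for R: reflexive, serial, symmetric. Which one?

Reflexive: yes — every world is R-related to itself.
Serial: yes — every world has a successor (e.g. s R s).
Symmetric: no — s R t but not t R s.
Only symmetric fails.

symmetric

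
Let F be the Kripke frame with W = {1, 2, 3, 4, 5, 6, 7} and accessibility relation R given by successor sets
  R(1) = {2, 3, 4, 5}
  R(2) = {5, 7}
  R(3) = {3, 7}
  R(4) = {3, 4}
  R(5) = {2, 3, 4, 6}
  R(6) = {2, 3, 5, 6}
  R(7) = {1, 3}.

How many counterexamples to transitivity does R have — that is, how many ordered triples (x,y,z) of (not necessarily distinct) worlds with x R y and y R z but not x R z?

Enumerating: (1,2,7), (1,3,7), (1,5,6), (2,5,2), (2,5,3), (2,5,4), (2,5,6), (2,7,1), (2,7,3), (3,7,1), (4,3,7), (5,2,5), … and 10 more.
Total: 22.

22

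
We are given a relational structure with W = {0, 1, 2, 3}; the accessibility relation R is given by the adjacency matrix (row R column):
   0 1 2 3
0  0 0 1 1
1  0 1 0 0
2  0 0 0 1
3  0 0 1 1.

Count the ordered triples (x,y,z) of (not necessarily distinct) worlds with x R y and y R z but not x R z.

Enumerating: (2,3,2).

1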